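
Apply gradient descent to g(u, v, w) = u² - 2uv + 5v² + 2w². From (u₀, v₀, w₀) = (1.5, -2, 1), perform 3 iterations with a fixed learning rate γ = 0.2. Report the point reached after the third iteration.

(-0.364, 3, 0.008)

∇g = (2u - 2v, -2u + 10v, 4w)
Step 1: at (1.5, -2, 1), ∇g = (7, -23, 4) → (1.5, -2, 1) − 0.2·(7, -23, 4) = (0.1, 2.6, 0.2)
Step 2: at (0.1, 2.6, 0.2), ∇g = (-5, 25.8, 0.8) → (0.1, 2.6, 0.2) − 0.2·(-5, 25.8, 0.8) = (1.1, -2.56, 0.04)
Step 3: at (1.1, -2.56, 0.04), ∇g = (7.32, -27.8, 0.16) → (1.1, -2.56, 0.04) − 0.2·(7.32, -27.8, 0.16) = (-0.364, 3, 0.008)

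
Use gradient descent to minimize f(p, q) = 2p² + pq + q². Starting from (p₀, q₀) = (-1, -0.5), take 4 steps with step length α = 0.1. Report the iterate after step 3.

(-0.1615, -0.118)

∇f = (4p + q, p + 2q)
(p₁, q₁) = (-1, -0.5) − 0.1·(-4.5, -2) = (-0.55, -0.3)
(p₂, q₂) = (-0.55, -0.3) − 0.1·(-2.5, -1.15) = (-0.3, -0.185)
(p₃, q₃) = (-0.3, -0.185) − 0.1·(-1.385, -0.67) = (-0.1615, -0.118)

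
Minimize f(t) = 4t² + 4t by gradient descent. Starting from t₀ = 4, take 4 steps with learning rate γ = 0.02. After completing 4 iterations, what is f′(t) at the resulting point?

f′(t) = 8t + 4
Step 1: f′(4) = 36; t₁ = 4 − 0.02·36 = 3.28
Step 2: f′(3.28) = 30.24; t₂ = 3.28 − 0.02·30.24 = 2.6752
Step 3: f′(2.6752) = 25.4016; t₃ = 2.6752 − 0.02·25.4016 = 2.167168
Step 4: f′(2.167168) = 21.337344; t₄ = 2.167168 − 0.02·21.337344 = 1.74042112
f′(t) at (1.74042112) = 17.92336896

17.92336896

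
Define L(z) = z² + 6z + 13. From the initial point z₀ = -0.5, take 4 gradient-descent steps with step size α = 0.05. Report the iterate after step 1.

-0.75

L′(z) = 2z + 6
Step 1: L′(-0.5) = 5; z₁ = -0.5 − 0.05·5 = -0.75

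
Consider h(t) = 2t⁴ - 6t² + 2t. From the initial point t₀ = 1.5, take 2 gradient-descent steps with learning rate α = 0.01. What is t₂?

h′(t) = 8t³ - 12t + 2
t₁ = 1.5 − 0.01·11 = 1.39
t₂ = 1.39 − 0.01·6.804952 = 1.32195048

1.32195048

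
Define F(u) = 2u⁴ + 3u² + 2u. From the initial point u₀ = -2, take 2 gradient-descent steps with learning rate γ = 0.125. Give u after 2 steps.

-379.515625

F′(u) = 8u³ + 6u + 2
u₁ = -2 − 0.125·(-74) = 7.25
u₂ = 7.25 − 0.125·3094.125 = -379.515625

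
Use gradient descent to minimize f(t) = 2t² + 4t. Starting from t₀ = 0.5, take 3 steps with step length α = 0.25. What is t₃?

-1

f′(t) = 4t + 4
t₁ = 0.5 − 0.25·6 = -1
t₂ = -1 − 0.25·0 = -1
t₃ = -1 − 0.25·0 = -1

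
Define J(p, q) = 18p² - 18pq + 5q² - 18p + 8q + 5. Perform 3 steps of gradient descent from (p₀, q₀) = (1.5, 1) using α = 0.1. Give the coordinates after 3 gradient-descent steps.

∇J = (36p - 18q - 18, -18p + 10q + 8)
Step 1: at (1.5, 1), ∇J = (18, -9) → (1.5, 1) − 0.1·(18, -9) = (-0.3, 1.9)
Step 2: at (-0.3, 1.9), ∇J = (-63, 32.4) → (-0.3, 1.9) − 0.1·(-63, 32.4) = (6, -1.34)
Step 3: at (6, -1.34), ∇J = (222.12, -113.4) → (6, -1.34) − 0.1·(222.12, -113.4) = (-16.212, 10)

(-16.212, 10)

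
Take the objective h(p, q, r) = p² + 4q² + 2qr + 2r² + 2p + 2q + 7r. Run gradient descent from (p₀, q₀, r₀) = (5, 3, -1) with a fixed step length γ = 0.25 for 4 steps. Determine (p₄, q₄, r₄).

∇h = (2p + 2, 8q + 2r + 2, 2q + 4r + 7)
(p₁, q₁, r₁) = (5, 3, -1) − 0.25·(12, 24, 9) = (2, -3, -3.25)
(p₂, q₂, r₂) = (2, -3, -3.25) − 0.25·(6, -28.5, -12) = (0.5, 4.125, -0.25)
(p₃, q₃, r₃) = (0.5, 4.125, -0.25) − 0.25·(3, 34.5, 14.25) = (-0.25, -4.5, -3.8125)
(p₄, q₄, r₄) = (-0.25, -4.5, -3.8125) − 0.25·(1.5, -41.625, -17.25) = (-0.625, 5.90625, 0.5)

(-0.625, 5.90625, 0.5)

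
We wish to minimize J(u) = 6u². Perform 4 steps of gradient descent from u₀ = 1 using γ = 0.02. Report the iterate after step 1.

0.76

J′(u) = 12u
Step 1: J′(1) = 12; u₁ = 1 − 0.02·12 = 0.76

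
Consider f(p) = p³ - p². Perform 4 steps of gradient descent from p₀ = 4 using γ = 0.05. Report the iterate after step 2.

1.6

f′(p) = 3p² - 2p
p₁ = 4 − 0.05·40 = 2
p₂ = 2 − 0.05·8 = 1.6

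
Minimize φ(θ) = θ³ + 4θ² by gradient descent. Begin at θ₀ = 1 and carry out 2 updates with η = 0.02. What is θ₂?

0.618696

φ′(θ) = 3θ² + 8θ
θ₁ = 1 − 0.02·11 = 0.78
θ₂ = 0.78 − 0.02·8.0652 = 0.618696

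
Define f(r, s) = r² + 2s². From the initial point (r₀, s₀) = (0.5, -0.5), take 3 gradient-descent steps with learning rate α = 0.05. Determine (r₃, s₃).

(0.3645, -0.256)

∇f = (2r, 4s)
(r₁, s₁) = (0.5, -0.5) − 0.05·(1, -2) = (0.45, -0.4)
(r₂, s₂) = (0.45, -0.4) − 0.05·(0.9, -1.6) = (0.405, -0.32)
(r₃, s₃) = (0.405, -0.32) − 0.05·(0.81, -1.28) = (0.3645, -0.256)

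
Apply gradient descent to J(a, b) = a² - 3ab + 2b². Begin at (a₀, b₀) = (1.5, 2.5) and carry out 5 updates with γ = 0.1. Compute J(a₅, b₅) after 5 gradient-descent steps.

∇J = (2a - 3b, -3a + 4b)
(a₁, b₁) = (1.5, 2.5) − 0.1·(-4.5, 5.5) = (1.95, 1.95)
(a₂, b₂) = (1.95, 1.95) − 0.1·(-1.95, 1.95) = (2.145, 1.755)
(a₃, b₃) = (2.145, 1.755) − 0.1·(-0.975, 0.585) = (2.2425, 1.6965)
(a₄, b₄) = (2.2425, 1.6965) − 0.1·(-0.6045, 0.0585) = (2.30295, 1.69065)
(a₅, b₅) = (2.30295, 1.69065) − 0.1·(-0.46605, -0.14625) = (2.349555, 1.705275)
J(2.349555, 1.705275) = -0.6835778586

-0.6835778586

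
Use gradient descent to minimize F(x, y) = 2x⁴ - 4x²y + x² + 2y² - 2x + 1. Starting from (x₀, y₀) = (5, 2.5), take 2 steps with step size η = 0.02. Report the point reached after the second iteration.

∇F = (8x³ - 8xy + 2x - 2, -4x² + 4y)
(x₁, y₁) = (5, 2.5) − 0.02·(908, -90) = (-13.16, 4.3)
(x₂, y₂) = (-13.16, 4.3) − 0.02·(-17808.595968, -675.5424) = (343.01191936, 17.810848)

(343.01191936, 17.810848)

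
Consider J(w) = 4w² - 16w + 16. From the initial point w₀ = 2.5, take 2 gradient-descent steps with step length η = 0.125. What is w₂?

2

J′(w) = 8w - 16
Step 1: J′(2.5) = 4; w₁ = 2.5 − 0.125·4 = 2
Step 2: J′(2) = 0; w₂ = 2 − 0.125·0 = 2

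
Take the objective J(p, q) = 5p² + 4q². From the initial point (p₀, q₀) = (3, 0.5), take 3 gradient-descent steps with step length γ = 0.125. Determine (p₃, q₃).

(-0.046875, 0)

∇J = (10p, 8q)
(p₁, q₁) = (3, 0.5) − 0.125·(30, 4) = (-0.75, 0)
(p₂, q₂) = (-0.75, 0) − 0.125·(-7.5, 0) = (0.1875, 0)
(p₃, q₃) = (0.1875, 0) − 0.125·(1.875, 0) = (-0.046875, 0)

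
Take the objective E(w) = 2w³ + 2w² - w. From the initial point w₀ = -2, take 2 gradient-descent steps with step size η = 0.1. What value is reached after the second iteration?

E′(w) = 6w² + 4w - 1
Step 1: E′(-2) = 15; w₁ = -2 − 0.1·15 = -3.5
Step 2: E′(-3.5) = 58.5; w₂ = -3.5 − 0.1·58.5 = -9.35

-9.35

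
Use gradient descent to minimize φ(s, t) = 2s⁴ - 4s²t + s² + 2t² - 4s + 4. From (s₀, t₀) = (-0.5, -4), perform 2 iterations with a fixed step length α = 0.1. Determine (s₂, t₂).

∇φ = (8s³ - 8st + 2s - 4, -4s² + 4t)
Step 1: at (-0.5, -4), ∇φ = (-22, -17) → (-0.5, -4) − 0.1·(-22, -17) = (1.7, -2.3)
Step 2: at (1.7, -2.3), ∇φ = (69.984, -20.76) → (1.7, -2.3) − 0.1·(69.984, -20.76) = (-5.2984, -0.224)

(-5.2984, -0.224)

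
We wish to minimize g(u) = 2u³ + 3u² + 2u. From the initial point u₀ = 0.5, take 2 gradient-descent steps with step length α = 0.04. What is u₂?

g′(u) = 6u² + 6u + 2
Step 1: g′(0.5) = 6.5; u₁ = 0.5 − 0.04·6.5 = 0.24
Step 2: g′(0.24) = 3.7856; u₂ = 0.24 − 0.04·3.7856 = 0.088576

0.088576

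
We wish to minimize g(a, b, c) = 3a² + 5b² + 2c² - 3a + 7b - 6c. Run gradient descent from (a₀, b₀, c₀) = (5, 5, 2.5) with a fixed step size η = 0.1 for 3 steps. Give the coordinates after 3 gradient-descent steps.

∇g = (6a - 3, 10b + 7, 4c - 6)
(a₁, b₁, c₁) = (5, 5, 2.5) − 0.1·(27, 57, 4) = (2.3, -0.7, 2.1)
(a₂, b₂, c₂) = (2.3, -0.7, 2.1) − 0.1·(10.8, 0, 2.4) = (1.22, -0.7, 1.86)
(a₃, b₃, c₃) = (1.22, -0.7, 1.86) − 0.1·(4.32, 0, 1.44) = (0.788, -0.7, 1.716)

(0.788, -0.7, 1.716)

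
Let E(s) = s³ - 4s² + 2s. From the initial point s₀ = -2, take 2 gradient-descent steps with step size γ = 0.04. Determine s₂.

E′(s) = 3s² - 8s + 2
Step 1: E′(-2) = 30; s₁ = -2 − 0.04·30 = -3.2
Step 2: E′(-3.2) = 58.32; s₂ = -3.2 − 0.04·58.32 = -5.5328

-5.5328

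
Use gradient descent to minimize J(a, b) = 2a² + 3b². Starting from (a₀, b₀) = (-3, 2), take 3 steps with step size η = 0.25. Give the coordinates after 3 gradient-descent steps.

∇J = (4a, 6b)
(a₁, b₁) = (-3, 2) − 0.25·(-12, 12) = (0, -1)
(a₂, b₂) = (0, -1) − 0.25·(0, -6) = (0, 0.5)
(a₃, b₃) = (0, 0.5) − 0.25·(0, 3) = (0, -0.25)

(0, -0.25)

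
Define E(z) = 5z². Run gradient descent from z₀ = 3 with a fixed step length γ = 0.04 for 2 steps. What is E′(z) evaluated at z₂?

10.8

E′(z) = 10z
Step 1: E′(3) = 30; z₁ = 3 − 0.04·30 = 1.8
Step 2: E′(1.8) = 18; z₂ = 1.8 − 0.04·18 = 1.08
E′(z) at (1.08) = 10.8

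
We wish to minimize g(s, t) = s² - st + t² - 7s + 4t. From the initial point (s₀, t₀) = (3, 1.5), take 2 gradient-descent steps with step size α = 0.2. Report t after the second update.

∇g = (2s - t - 7, -s + 2t + 4)
Step 1: at (3, 1.5), ∇g = (-2.5, 4) → (3, 1.5) − 0.2·(-2.5, 4) = (3.5, 0.7)
Step 2: at (3.5, 0.7), ∇g = (-0.7, 1.9) → (3.5, 0.7) − 0.2·(-0.7, 1.9) = (3.64, 0.32)
t = 0.32

0.32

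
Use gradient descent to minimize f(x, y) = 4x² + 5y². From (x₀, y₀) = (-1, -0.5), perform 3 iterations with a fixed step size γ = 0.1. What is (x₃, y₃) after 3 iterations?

∇f = (8x, 10y)
(x₁, y₁) = (-1, -0.5) − 0.1·(-8, -5) = (-0.2, 0)
(x₂, y₂) = (-0.2, 0) − 0.1·(-1.6, 0) = (-0.04, 0)
(x₃, y₃) = (-0.04, 0) − 0.1·(-0.32, 0) = (-0.008, 0)

(-0.008, 0)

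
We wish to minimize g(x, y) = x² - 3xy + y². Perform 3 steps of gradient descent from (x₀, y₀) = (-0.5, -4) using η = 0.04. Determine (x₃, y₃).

∇g = (2x - 3y, -3x + 2y)
Step 1: at (-0.5, -4), ∇g = (11, -6.5) → (-0.5, -4) − 0.04·(11, -6.5) = (-0.94, -3.74)
Step 2: at (-0.94, -3.74), ∇g = (9.34, -4.66) → (-0.94, -3.74) − 0.04·(9.34, -4.66) = (-1.3136, -3.5536)
Step 3: at (-1.3136, -3.5536), ∇g = (8.0336, -3.1664) → (-1.3136, -3.5536) − 0.04·(8.0336, -3.1664) = (-1.634944, -3.426944)

(-1.634944, -3.426944)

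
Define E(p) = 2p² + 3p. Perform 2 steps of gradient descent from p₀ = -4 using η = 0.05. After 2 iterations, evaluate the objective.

7.5278

E′(p) = 4p + 3
p₁ = -4 − 0.05·(-13) = -3.35
p₂ = -3.35 − 0.05·(-10.4) = -2.83
E(-2.83) = 7.5278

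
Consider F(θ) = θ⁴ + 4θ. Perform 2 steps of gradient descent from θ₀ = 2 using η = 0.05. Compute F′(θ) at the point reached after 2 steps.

F′(θ) = 4θ³ + 4
Step 1: F′(2) = 36; θ₁ = 2 − 0.05·36 = 0.2
Step 2: F′(0.2) = 4.032; θ₂ = 0.2 − 0.05·4.032 = -0.0016
F′(θ) at (-0.0016) = 3.999999983616

3.999999983616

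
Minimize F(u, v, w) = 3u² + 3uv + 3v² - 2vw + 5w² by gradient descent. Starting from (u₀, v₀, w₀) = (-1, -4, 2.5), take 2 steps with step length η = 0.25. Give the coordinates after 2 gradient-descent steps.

∇F = (6u + 3v, 3u + 6v - 2w, -2v + 10w)
(u₁, v₁, w₁) = (-1, -4, 2.5) − 0.25·(-18, -32, 33) = (3.5, 4, -5.75)
(u₂, v₂, w₂) = (3.5, 4, -5.75) − 0.25·(33, 46, -65.5) = (-4.75, -7.5, 10.625)

(-4.75, -7.5, 10.625)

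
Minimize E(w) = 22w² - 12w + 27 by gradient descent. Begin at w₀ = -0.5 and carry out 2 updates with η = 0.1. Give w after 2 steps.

-8.66

E′(w) = 44w - 12
Step 1: E′(-0.5) = -34; w₁ = -0.5 − 0.1·(-34) = 2.9
Step 2: E′(2.9) = 115.6; w₂ = 2.9 − 0.1·115.6 = -8.66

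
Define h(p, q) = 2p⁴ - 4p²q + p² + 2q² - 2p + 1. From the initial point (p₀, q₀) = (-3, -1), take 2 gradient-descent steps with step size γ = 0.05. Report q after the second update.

18.472

∇h = (8p³ - 8pq + 2p - 2, -4p² + 4q)
Step 1: at (-3, -1), ∇h = (-248, -40) → (-3, -1) − 0.05·(-248, -40) = (9.4, 1)
Step 2: at (9.4, 1), ∇h = (6586.272, -349.44) → (9.4, 1) − 0.05·(6586.272, -349.44) = (-319.9136, 18.472)
q = 18.472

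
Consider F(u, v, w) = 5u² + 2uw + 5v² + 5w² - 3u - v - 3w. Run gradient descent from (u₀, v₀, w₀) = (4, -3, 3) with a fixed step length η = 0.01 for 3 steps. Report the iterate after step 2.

∇F = (10u + 2w - 3, 10v - 1, 2u + 10w - 3)
(u₁, v₁, w₁) = (4, -3, 3) − 0.01·(43, -31, 35) = (3.57, -2.69, 2.65)
(u₂, v₂, w₂) = (3.57, -2.69, 2.65) − 0.01·(38, -27.9, 30.64) = (3.19, -2.411, 2.3436)

(3.19, -2.411, 2.3436)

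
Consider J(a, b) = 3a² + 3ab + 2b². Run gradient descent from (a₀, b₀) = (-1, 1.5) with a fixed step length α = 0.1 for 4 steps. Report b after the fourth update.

0.64875

∇J = (6a + 3b, 3a + 4b)
Step 1: at (-1, 1.5), ∇J = (-1.5, 3) → (-1, 1.5) − 0.1·(-1.5, 3) = (-0.85, 1.2)
Step 2: at (-0.85, 1.2), ∇J = (-1.5, 2.25) → (-0.85, 1.2) − 0.1·(-1.5, 2.25) = (-0.7, 0.975)
Step 3: at (-0.7, 0.975), ∇J = (-1.275, 1.8) → (-0.7, 0.975) − 0.1·(-1.275, 1.8) = (-0.5725, 0.795)
Step 4: at (-0.5725, 0.795), ∇J = (-1.05, 1.4625) → (-0.5725, 0.795) − 0.1·(-1.05, 1.4625) = (-0.4675, 0.64875)
b = 0.64875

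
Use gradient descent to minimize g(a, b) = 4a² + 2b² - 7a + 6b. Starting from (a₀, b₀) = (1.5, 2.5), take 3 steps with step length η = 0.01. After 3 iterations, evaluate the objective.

∇g = (8a - 7, 4b + 6)
(a₁, b₁) = (1.5, 2.5) − 0.01·(5, 16) = (1.45, 2.34)
(a₂, b₂) = (1.45, 2.34) − 0.01·(4.6, 15.36) = (1.404, 2.1864)
(a₃, b₃) = (1.404, 2.1864) − 0.01·(4.232, 14.7456) = (1.36168, 2.038944)
g(1.36168, 2.038944) = 18.433178959872

18.433178959872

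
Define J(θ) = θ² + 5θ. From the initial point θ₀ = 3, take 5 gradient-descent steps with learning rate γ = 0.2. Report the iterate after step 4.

-1.7872

J′(θ) = 2θ + 5
θ₁ = 3 − 0.2·11 = 0.8
θ₂ = 0.8 − 0.2·6.6 = -0.52
θ₃ = -0.52 − 0.2·3.96 = -1.312
θ₄ = -1.312 − 0.2·2.376 = -1.7872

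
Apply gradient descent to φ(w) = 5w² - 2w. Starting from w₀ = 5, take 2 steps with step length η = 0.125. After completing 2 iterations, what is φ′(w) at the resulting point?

3

φ′(w) = 10w - 2
w₁ = 5 − 0.125·48 = -1
w₂ = -1 − 0.125·(-12) = 0.5
φ′(w) at (0.5) = 3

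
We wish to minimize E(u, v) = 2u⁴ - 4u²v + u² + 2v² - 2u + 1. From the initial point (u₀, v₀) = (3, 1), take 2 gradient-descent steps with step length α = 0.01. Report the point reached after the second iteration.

∇E = (8u³ - 8uv + 2u - 2, -4u² + 4v)
Step 1: at (3, 1), ∇E = (196, -32) → (3, 1) − 0.01·(196, -32) = (1.04, 1.32)
Step 2: at (1.04, 1.32), ∇E = (-1.903488, 0.9536) → (1.04, 1.32) − 0.01·(-1.903488, 0.9536) = (1.05903488, 1.310464)

(1.05903488, 1.310464)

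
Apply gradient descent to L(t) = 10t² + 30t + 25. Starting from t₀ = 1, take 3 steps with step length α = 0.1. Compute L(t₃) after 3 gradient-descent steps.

L′(t) = 20t + 30
Step 1: L′(1) = 50; t₁ = 1 − 0.1·50 = -4
Step 2: L′(-4) = -50; t₂ = -4 − 0.1·(-50) = 1
Step 3: L′(1) = 50; t₃ = 1 − 0.1·50 = -4
L(-4) = 65

65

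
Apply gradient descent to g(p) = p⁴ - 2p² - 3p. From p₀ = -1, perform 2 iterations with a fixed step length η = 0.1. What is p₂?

g′(p) = 4p³ - 4p - 3
p₁ = -1 − 0.1·(-3) = -0.7
p₂ = -0.7 − 0.1·(-1.572) = -0.5428

-0.5428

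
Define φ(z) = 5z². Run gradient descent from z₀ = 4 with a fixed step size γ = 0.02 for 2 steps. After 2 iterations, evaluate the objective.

32.768

φ′(z) = 10z
z₁ = 4 − 0.02·40 = 3.2
z₂ = 3.2 − 0.02·32 = 2.56
φ(2.56) = 32.768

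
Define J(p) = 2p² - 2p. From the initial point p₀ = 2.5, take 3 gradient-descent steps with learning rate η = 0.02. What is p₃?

J′(p) = 4p - 2
p₁ = 2.5 − 0.02·8 = 2.34
p₂ = 2.34 − 0.02·7.36 = 2.1928
p₃ = 2.1928 − 0.02·6.7712 = 2.057376

2.057376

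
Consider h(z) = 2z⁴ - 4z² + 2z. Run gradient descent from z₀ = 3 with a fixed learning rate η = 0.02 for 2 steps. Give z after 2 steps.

h′(z) = 8z³ - 8z + 2
z₁ = 3 − 0.02·194 = -0.88
z₂ = -0.88 − 0.02·3.588224 = -0.95176448

-0.95176448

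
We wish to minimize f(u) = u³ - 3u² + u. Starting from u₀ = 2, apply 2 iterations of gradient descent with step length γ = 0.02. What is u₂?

1.962376

f′(u) = 3u² - 6u + 1
Step 1: f′(2) = 1; u₁ = 2 − 0.02·1 = 1.98
Step 2: f′(1.98) = 0.8812; u₂ = 1.98 − 0.02·0.8812 = 1.962376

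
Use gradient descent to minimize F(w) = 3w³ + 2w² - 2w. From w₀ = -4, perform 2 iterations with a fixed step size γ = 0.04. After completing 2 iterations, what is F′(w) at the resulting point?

F′(w) = 9w² + 4w - 2
Step 1: F′(-4) = 126; w₁ = -4 − 0.04·126 = -9.04
Step 2: F′(-9.04) = 697.3344; w₂ = -9.04 − 0.04·697.3344 = -36.933376
F′(w) at (-36.933376) = 12126.934860816384

12126.934860816384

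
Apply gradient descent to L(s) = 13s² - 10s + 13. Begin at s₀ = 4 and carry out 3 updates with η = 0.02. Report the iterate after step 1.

2.12

L′(s) = 26s - 10
Step 1: L′(4) = 94; s₁ = 4 − 0.02·94 = 2.12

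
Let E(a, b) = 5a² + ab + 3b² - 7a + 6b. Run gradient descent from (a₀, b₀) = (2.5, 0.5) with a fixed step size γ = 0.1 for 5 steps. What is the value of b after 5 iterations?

-1.119605

∇E = (10a + b - 7, a + 6b + 6)
(a₁, b₁) = (2.5, 0.5) − 0.1·(18.5, 11.5) = (0.65, -0.65)
(a₂, b₂) = (0.65, -0.65) − 0.1·(-1.15, 2.75) = (0.765, -0.925)
(a₃, b₃) = (0.765, -0.925) − 0.1·(-0.275, 1.215) = (0.7925, -1.0465)
(a₄, b₄) = (0.7925, -1.0465) − 0.1·(-0.1215, 0.5135) = (0.80465, -1.09785)
(a₅, b₅) = (0.80465, -1.09785) − 0.1·(-0.05135, 0.21755) = (0.809785, -1.119605)
b = -1.119605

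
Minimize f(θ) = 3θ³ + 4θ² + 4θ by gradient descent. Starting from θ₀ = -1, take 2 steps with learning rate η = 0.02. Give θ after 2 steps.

-1.2218

f′(θ) = 9θ² + 8θ + 4
θ₁ = -1 − 0.02·5 = -1.1
θ₂ = -1.1 − 0.02·6.09 = -1.2218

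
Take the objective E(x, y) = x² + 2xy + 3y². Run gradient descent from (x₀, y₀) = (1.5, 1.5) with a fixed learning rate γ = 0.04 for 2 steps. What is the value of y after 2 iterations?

∇E = (2x + 2y, 2x + 6y)
(x₁, y₁) = (1.5, 1.5) − 0.04·(6, 12) = (1.26, 1.02)
(x₂, y₂) = (1.26, 1.02) − 0.04·(4.56, 8.64) = (1.0776, 0.6744)
y = 0.6744

0.6744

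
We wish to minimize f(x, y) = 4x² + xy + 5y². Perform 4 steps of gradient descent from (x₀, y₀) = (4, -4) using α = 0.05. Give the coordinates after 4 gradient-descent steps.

(0.673025, -0.402425)

∇f = (8x + y, x + 10y)
Step 1: at (4, -4), ∇f = (28, -36) → (4, -4) − 0.05·(28, -36) = (2.6, -2.2)
Step 2: at (2.6, -2.2), ∇f = (18.6, -19.4) → (2.6, -2.2) − 0.05·(18.6, -19.4) = (1.67, -1.23)
Step 3: at (1.67, -1.23), ∇f = (12.13, -10.63) → (1.67, -1.23) − 0.05·(12.13, -10.63) = (1.0635, -0.6985)
Step 4: at (1.0635, -0.6985), ∇f = (7.8095, -5.9215) → (1.0635, -0.6985) − 0.05·(7.8095, -5.9215) = (0.673025, -0.402425)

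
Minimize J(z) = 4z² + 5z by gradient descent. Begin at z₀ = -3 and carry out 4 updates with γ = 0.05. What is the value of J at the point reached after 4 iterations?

J′(z) = 8z + 5
z₁ = -3 − 0.05·(-19) = -2.05
z₂ = -2.05 − 0.05·(-11.4) = -1.48
z₃ = -1.48 − 0.05·(-6.84) = -1.138
z₄ = -1.138 − 0.05·(-4.104) = -0.9328
J(-0.9328) = -1.18353664

-1.18353664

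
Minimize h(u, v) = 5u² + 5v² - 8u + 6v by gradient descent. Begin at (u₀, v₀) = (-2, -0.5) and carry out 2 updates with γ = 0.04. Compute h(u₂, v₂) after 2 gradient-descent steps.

0.0868

∇h = (10u - 8, 10v + 6)
Step 1: at (-2, -0.5), ∇h = (-28, 1) → (-2, -0.5) − 0.04·(-28, 1) = (-0.88, -0.54)
Step 2: at (-0.88, -0.54), ∇h = (-16.8, 0.6) → (-0.88, -0.54) − 0.04·(-16.8, 0.6) = (-0.208, -0.564)
h(-0.208, -0.564) = 0.0868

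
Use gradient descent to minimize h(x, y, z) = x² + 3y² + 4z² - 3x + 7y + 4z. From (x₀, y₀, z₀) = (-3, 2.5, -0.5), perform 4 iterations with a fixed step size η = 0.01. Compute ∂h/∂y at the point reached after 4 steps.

∇h = (2x - 3, 6y + 7, 8z + 4)
Step 1: at (-3, 2.5, -0.5), ∇h = (-9, 22, 0) → (-3, 2.5, -0.5) − 0.01·(-9, 22, 0) = (-2.91, 2.28, -0.5)
Step 2: at (-2.91, 2.28, -0.5), ∇h = (-8.82, 20.68, 0) → (-2.91, 2.28, -0.5) − 0.01·(-8.82, 20.68, 0) = (-2.8218, 2.0732, -0.5)
Step 3: at (-2.8218, 2.0732, -0.5), ∇h = (-8.6436, 19.4392, 0) → (-2.8218, 2.0732, -0.5) − 0.01·(-8.6436, 19.4392, 0) = (-2.735364, 1.878808, -0.5)
Step 4: at (-2.735364, 1.878808, -0.5), ∇h = (-8.470728, 18.272848, 0) → (-2.735364, 1.878808, -0.5) − 0.01·(-8.470728, 18.272848, 0) = (-2.65065672, 1.69607952, -0.5)
∂h/∂y at (-2.65065672, 1.69607952, -0.5) = 17.17647712

17.17647712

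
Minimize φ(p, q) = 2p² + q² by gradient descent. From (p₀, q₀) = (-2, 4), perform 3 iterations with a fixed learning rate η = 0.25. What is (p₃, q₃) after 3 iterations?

∇φ = (4p, 2q)
Step 1: at (-2, 4), ∇φ = (-8, 8) → (-2, 4) − 0.25·(-8, 8) = (0, 2)
Step 2: at (0, 2), ∇φ = (0, 4) → (0, 2) − 0.25·(0, 4) = (0, 1)
Step 3: at (0, 1), ∇φ = (0, 2) → (0, 1) − 0.25·(0, 2) = (0, 0.5)

(0, 0.5)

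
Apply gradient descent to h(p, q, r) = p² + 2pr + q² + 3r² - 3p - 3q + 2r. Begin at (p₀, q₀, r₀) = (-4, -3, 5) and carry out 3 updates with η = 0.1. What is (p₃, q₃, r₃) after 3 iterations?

(-2.696, -0.804, 1.116)

∇h = (2p + 2r - 3, 2q - 3, 2p + 6r + 2)
(p₁, q₁, r₁) = (-4, -3, 5) − 0.1·(-1, -9, 24) = (-3.9, -2.1, 2.6)
(p₂, q₂, r₂) = (-3.9, -2.1, 2.6) − 0.1·(-5.6, -7.2, 9.8) = (-3.34, -1.38, 1.62)
(p₃, q₃, r₃) = (-3.34, -1.38, 1.62) − 0.1·(-6.44, -5.76, 5.04) = (-2.696, -0.804, 1.116)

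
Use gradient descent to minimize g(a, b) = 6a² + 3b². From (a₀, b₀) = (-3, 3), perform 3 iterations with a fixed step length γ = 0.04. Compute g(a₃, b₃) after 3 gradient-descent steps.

∇g = (12a, 6b)
Step 1: at (-3, 3), ∇g = (-36, 18) → (-3, 3) − 0.04·(-36, 18) = (-1.56, 2.28)
Step 2: at (-1.56, 2.28), ∇g = (-18.72, 13.68) → (-1.56, 2.28) − 0.04·(-18.72, 13.68) = (-0.8112, 1.7328)
Step 3: at (-0.8112, 1.7328), ∇g = (-9.7344, 10.3968) → (-0.8112, 1.7328) − 0.04·(-9.7344, 10.3968) = (-0.421824, 1.316928)
g(-0.421824, 1.316928) = 6.270510993408

6.270510993408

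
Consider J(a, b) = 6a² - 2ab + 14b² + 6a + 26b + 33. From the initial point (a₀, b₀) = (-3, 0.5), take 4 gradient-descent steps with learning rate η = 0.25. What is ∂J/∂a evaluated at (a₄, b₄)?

∇J = (12a - 2b + 6, -2a + 28b + 26)
(a₁, b₁) = (-3, 0.5) − 0.25·(-31, 46) = (4.75, -11)
(a₂, b₂) = (4.75, -11) − 0.25·(85, -291.5) = (-16.5, 61.875)
(a₃, b₃) = (-16.5, 61.875) − 0.25·(-315.75, 1791.5) = (62.4375, -386)
(a₄, b₄) = (62.4375, -386) − 0.25·(1527.25, -10906.875) = (-319.375, 2340.71875)
∂J/∂a at (-319.375, 2340.71875) = -8507.9375

-8507.9375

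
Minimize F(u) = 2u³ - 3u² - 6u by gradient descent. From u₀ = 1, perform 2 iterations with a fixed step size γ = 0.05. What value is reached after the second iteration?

1.483

F′(u) = 6u² - 6u - 6
Step 1: F′(1) = -6; u₁ = 1 − 0.05·(-6) = 1.3
Step 2: F′(1.3) = -3.66; u₂ = 1.3 − 0.05·(-3.66) = 1.483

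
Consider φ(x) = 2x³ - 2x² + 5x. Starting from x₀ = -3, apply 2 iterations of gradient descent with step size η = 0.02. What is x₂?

-7.217968

φ′(x) = 6x² - 4x + 5
x₁ = -3 − 0.02·71 = -4.42
x₂ = -4.42 − 0.02·139.8984 = -7.217968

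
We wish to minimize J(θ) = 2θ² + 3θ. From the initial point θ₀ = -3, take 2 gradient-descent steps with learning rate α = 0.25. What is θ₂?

-0.75

J′(θ) = 4θ + 3
Step 1: J′(-3) = -9; θ₁ = -3 − 0.25·(-9) = -0.75
Step 2: J′(-0.75) = 0; θ₂ = -0.75 − 0.25·0 = -0.75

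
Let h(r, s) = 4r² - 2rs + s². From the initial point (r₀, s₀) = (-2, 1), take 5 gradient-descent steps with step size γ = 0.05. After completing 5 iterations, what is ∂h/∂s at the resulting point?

∇h = (8r - 2s, -2r + 2s)
Step 1: at (-2, 1), ∇h = (-18, 6) → (-2, 1) − 0.05·(-18, 6) = (-1.1, 0.7)
Step 2: at (-1.1, 0.7), ∇h = (-10.2, 3.6) → (-1.1, 0.7) − 0.05·(-10.2, 3.6) = (-0.59, 0.52)
Step 3: at (-0.59, 0.52), ∇h = (-5.76, 2.22) → (-0.59, 0.52) − 0.05·(-5.76, 2.22) = (-0.302, 0.409)
Step 4: at (-0.302, 0.409), ∇h = (-3.234, 1.422) → (-0.302, 0.409) − 0.05·(-3.234, 1.422) = (-0.1403, 0.3379)
Step 5: at (-0.1403, 0.3379), ∇h = (-1.7982, 0.9564) → (-0.1403, 0.3379) − 0.05·(-1.7982, 0.9564) = (-0.05039, 0.29008)
∂h/∂s at (-0.05039, 0.29008) = 0.68094

0.68094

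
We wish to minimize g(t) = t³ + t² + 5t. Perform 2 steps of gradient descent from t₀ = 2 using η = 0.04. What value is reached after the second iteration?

0.705728

g′(t) = 3t² + 2t + 5
Step 1: g′(2) = 21; t₁ = 2 − 0.04·21 = 1.16
Step 2: g′(1.16) = 11.3568; t₂ = 1.16 − 0.04·11.3568 = 0.705728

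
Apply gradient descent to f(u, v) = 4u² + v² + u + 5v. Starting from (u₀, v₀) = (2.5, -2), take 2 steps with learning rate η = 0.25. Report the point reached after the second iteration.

∇f = (8u + 1, 2v + 5)
Step 1: at (2.5, -2), ∇f = (21, 1) → (2.5, -2) − 0.25·(21, 1) = (-2.75, -2.25)
Step 2: at (-2.75, -2.25), ∇f = (-21, 0.5) → (-2.75, -2.25) − 0.25·(-21, 0.5) = (2.5, -2.375)

(2.5, -2.375)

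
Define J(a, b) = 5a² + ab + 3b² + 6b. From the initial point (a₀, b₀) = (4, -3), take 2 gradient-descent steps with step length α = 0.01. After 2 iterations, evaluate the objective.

∇J = (10a + b, a + 6b + 6)
(a₁, b₁) = (4, -3) − 0.01·(37, -8) = (3.63, -2.92)
(a₂, b₂) = (3.63, -2.92) − 0.01·(33.38, -7.89) = (3.2962, -2.8411)
J(3.2962, -2.8411) = 52.12878601

52.12878601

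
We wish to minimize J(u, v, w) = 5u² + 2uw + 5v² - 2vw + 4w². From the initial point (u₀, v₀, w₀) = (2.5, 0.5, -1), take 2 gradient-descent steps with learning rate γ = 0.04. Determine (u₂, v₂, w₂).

∇J = (10u + 2w, 10v - 2w, 2u - 2v + 8w)
Step 1: at (2.5, 0.5, -1), ∇J = (23, 7, -4) → (2.5, 0.5, -1) − 0.04·(23, 7, -4) = (1.58, 0.22, -0.84)
Step 2: at (1.58, 0.22, -0.84), ∇J = (14.12, 3.88, -4) → (1.58, 0.22, -0.84) − 0.04·(14.12, 3.88, -4) = (1.0152, 0.0648, -0.68)

(1.0152, 0.0648, -0.68)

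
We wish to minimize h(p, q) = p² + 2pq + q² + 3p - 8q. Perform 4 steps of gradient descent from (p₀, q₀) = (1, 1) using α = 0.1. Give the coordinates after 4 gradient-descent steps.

(-1.5264, 2.8736)

∇h = (2p + 2q + 3, 2p + 2q - 8)
Step 1: at (1, 1), ∇h = (7, -4) → (1, 1) − 0.1·(7, -4) = (0.3, 1.4)
Step 2: at (0.3, 1.4), ∇h = (6.4, -4.6) → (0.3, 1.4) − 0.1·(6.4, -4.6) = (-0.34, 1.86)
Step 3: at (-0.34, 1.86), ∇h = (6.04, -4.96) → (-0.34, 1.86) − 0.1·(6.04, -4.96) = (-0.944, 2.356)
Step 4: at (-0.944, 2.356), ∇h = (5.824, -5.176) → (-0.944, 2.356) − 0.1·(5.824, -5.176) = (-1.5264, 2.8736)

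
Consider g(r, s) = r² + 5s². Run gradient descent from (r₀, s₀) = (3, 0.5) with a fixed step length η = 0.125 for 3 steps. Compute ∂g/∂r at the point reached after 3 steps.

∇g = (2r, 10s)
(r₁, s₁) = (3, 0.5) − 0.125·(6, 5) = (2.25, -0.125)
(r₂, s₂) = (2.25, -0.125) − 0.125·(4.5, -1.25) = (1.6875, 0.03125)
(r₃, s₃) = (1.6875, 0.03125) − 0.125·(3.375, 0.3125) = (1.265625, -0.0078125)
∂g/∂r at (1.265625, -0.0078125) = 2.53125

2.53125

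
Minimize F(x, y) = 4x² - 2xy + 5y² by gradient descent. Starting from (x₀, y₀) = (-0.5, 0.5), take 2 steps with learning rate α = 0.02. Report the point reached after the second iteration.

∇F = (8x - 2y, -2x + 10y)
Step 1: at (-0.5, 0.5), ∇F = (-5, 6) → (-0.5, 0.5) − 0.02·(-5, 6) = (-0.4, 0.38)
Step 2: at (-0.4, 0.38), ∇F = (-3.96, 4.6) → (-0.4, 0.38) − 0.02·(-3.96, 4.6) = (-0.3208, 0.288)

(-0.3208, 0.288)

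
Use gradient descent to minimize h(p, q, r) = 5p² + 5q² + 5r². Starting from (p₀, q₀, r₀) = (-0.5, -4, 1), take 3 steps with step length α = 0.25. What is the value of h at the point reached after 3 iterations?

982.44140625

∇h = (10p, 10q, 10r)
(p₁, q₁, r₁) = (-0.5, -4, 1) − 0.25·(-5, -40, 10) = (0.75, 6, -1.5)
(p₂, q₂, r₂) = (0.75, 6, -1.5) − 0.25·(7.5, 60, -15) = (-1.125, -9, 2.25)
(p₃, q₃, r₃) = (-1.125, -9, 2.25) − 0.25·(-11.25, -90, 22.5) = (1.6875, 13.5, -3.375)
h(1.6875, 13.5, -3.375) = 982.44140625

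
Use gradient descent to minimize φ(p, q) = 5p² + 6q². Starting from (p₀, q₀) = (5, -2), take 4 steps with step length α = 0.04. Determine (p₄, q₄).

(0.648, -0.14623232)

∇φ = (10p, 12q)
Step 1: at (5, -2), ∇φ = (50, -24) → (5, -2) − 0.04·(50, -24) = (3, -1.04)
Step 2: at (3, -1.04), ∇φ = (30, -12.48) → (3, -1.04) − 0.04·(30, -12.48) = (1.8, -0.5408)
Step 3: at (1.8, -0.5408), ∇φ = (18, -6.4896) → (1.8, -0.5408) − 0.04·(18, -6.4896) = (1.08, -0.281216)
Step 4: at (1.08, -0.281216), ∇φ = (10.8, -3.374592) → (1.08, -0.281216) − 0.04·(10.8, -3.374592) = (0.648, -0.14623232)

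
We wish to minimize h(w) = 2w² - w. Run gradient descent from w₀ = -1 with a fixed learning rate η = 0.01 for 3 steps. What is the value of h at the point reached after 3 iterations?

2.3211180928

h′(w) = 4w - 1
Step 1: h′(-1) = -5; w₁ = -1 − 0.01·(-5) = -0.95
Step 2: h′(-0.95) = -4.8; w₂ = -0.95 − 0.01·(-4.8) = -0.902
Step 3: h′(-0.902) = -4.608; w₃ = -0.902 − 0.01·(-4.608) = -0.85592
h(-0.85592) = 2.3211180928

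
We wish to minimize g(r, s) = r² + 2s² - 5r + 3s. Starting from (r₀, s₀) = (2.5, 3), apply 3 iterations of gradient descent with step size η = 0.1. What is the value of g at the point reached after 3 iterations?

-6.0628

∇g = (2r - 5, 4s + 3)
(r₁, s₁) = (2.5, 3) − 0.1·(0, 15) = (2.5, 1.5)
(r₂, s₂) = (2.5, 1.5) − 0.1·(0, 9) = (2.5, 0.6)
(r₃, s₃) = (2.5, 0.6) − 0.1·(0, 5.4) = (2.5, 0.06)
g(2.5, 0.06) = -6.0628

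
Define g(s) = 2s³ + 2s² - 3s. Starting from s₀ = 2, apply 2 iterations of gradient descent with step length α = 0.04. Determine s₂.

g′(s) = 6s² + 4s - 3
s₁ = 2 − 0.04·29 = 0.84
s₂ = 0.84 − 0.04·4.5936 = 0.656256

0.656256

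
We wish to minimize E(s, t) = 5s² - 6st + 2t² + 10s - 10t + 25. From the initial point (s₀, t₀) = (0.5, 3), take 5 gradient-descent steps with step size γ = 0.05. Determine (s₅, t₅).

∇E = (10s - 6t + 10, -6s + 4t - 10)
(s₁, t₁) = (0.5, 3) − 0.05·(-3, -1) = (0.65, 3.05)
(s₂, t₂) = (0.65, 3.05) − 0.05·(-1.8, -1.7) = (0.74, 3.135)
(s₃, t₃) = (0.74, 3.135) − 0.05·(-1.41, -1.9) = (0.8105, 3.23)
(s₄, t₄) = (0.8105, 3.23) − 0.05·(-1.275, -1.943) = (0.87425, 3.32715)
(s₅, t₅) = (0.87425, 3.32715) − 0.05·(-1.2204, -1.9369) = (0.93527, 3.423995)

(0.93527, 3.423995)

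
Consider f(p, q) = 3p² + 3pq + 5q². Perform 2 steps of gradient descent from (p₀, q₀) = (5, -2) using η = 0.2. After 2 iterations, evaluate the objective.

6.2912

∇f = (6p + 3q, 3p + 10q)
Step 1: at (5, -2), ∇f = (24, -5) → (5, -2) − 0.2·(24, -5) = (0.2, -1)
Step 2: at (0.2, -1), ∇f = (-1.8, -9.4) → (0.2, -1) − 0.2·(-1.8, -9.4) = (0.56, 0.88)
f(0.56, 0.88) = 6.2912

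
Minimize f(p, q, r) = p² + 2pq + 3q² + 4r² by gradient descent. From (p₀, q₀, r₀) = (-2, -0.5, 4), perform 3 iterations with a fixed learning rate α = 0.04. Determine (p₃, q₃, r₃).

∇f = (2p + 2q, 2p + 6q, 8r)
Step 1: at (-2, -0.5, 4), ∇f = (-5, -7, 32) → (-2, -0.5, 4) − 0.04·(-5, -7, 32) = (-1.8, -0.22, 2.72)
Step 2: at (-1.8, -0.22, 2.72), ∇f = (-4.04, -4.92, 21.76) → (-1.8, -0.22, 2.72) − 0.04·(-4.04, -4.92, 21.76) = (-1.6384, -0.0232, 1.8496)
Step 3: at (-1.6384, -0.0232, 1.8496), ∇f = (-3.3232, -3.416, 14.7968) → (-1.6384, -0.0232, 1.8496) − 0.04·(-3.3232, -3.416, 14.7968) = (-1.505472, 0.11344, 1.257728)

(-1.505472, 0.11344, 1.257728)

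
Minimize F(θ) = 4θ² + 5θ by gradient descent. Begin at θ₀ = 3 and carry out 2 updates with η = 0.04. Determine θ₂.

1.0512

F′(θ) = 8θ + 5
Step 1: F′(3) = 29; θ₁ = 3 − 0.04·29 = 1.84
Step 2: F′(1.84) = 19.72; θ₂ = 1.84 − 0.04·19.72 = 1.0512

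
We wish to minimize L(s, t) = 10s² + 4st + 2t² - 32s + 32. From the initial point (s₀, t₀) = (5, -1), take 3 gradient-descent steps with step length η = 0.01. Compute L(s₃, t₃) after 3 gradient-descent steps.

25.460493811712

∇L = (20s + 4t - 32, 4s + 4t)
Step 1: at (5, -1), ∇L = (64, 16) → (5, -1) − 0.01·(64, 16) = (4.36, -1.16)
Step 2: at (4.36, -1.16), ∇L = (50.56, 12.8) → (4.36, -1.16) − 0.01·(50.56, 12.8) = (3.8544, -1.288)
Step 3: at (3.8544, -1.288), ∇L = (39.936, 10.2656) → (3.8544, -1.288) − 0.01·(39.936, 10.2656) = (3.45504, -1.390656)
L(3.45504, -1.390656) = 25.460493811712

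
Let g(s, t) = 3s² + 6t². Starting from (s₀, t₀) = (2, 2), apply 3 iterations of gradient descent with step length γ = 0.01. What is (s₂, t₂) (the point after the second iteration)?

(1.7672, 1.5488)

∇g = (6s, 12t)
(s₁, t₁) = (2, 2) − 0.01·(12, 24) = (1.88, 1.76)
(s₂, t₂) = (1.88, 1.76) − 0.01·(11.28, 21.12) = (1.7672, 1.5488)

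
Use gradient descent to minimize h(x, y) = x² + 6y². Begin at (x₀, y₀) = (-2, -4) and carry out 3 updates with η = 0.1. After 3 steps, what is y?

∇h = (2x, 12y)
Step 1: at (-2, -4), ∇h = (-4, -48) → (-2, -4) − 0.1·(-4, -48) = (-1.6, 0.8)
Step 2: at (-1.6, 0.8), ∇h = (-3.2, 9.6) → (-1.6, 0.8) − 0.1·(-3.2, 9.6) = (-1.28, -0.16)
Step 3: at (-1.28, -0.16), ∇h = (-2.56, -1.92) → (-1.28, -0.16) − 0.1·(-2.56, -1.92) = (-1.024, 0.032)
y = 0.032

0.032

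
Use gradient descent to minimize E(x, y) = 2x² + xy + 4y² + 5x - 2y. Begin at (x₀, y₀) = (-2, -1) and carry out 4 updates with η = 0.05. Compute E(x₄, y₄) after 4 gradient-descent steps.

-3.636068401875

∇E = (4x + y + 5, x + 8y - 2)
Step 1: at (-2, -1), ∇E = (-4, -12) → (-2, -1) − 0.05·(-4, -12) = (-1.8, -0.4)
Step 2: at (-1.8, -0.4), ∇E = (-2.6, -7) → (-1.8, -0.4) − 0.05·(-2.6, -7) = (-1.67, -0.05)
Step 3: at (-1.67, -0.05), ∇E = (-1.73, -4.07) → (-1.67, -0.05) − 0.05·(-1.73, -4.07) = (-1.5835, 0.1535)
Step 4: at (-1.5835, 0.1535), ∇E = (-1.1805, -2.3555) → (-1.5835, 0.1535) − 0.05·(-1.1805, -2.3555) = (-1.524475, 0.271275)
E(-1.524475, 0.271275) = -3.636068401875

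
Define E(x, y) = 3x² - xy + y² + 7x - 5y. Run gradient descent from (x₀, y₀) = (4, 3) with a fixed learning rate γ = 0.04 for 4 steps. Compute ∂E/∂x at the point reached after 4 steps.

∇E = (6x - y + 7, -x + 2y - 5)
(x₁, y₁) = (4, 3) − 0.04·(28, -3) = (2.88, 3.12)
(x₂, y₂) = (2.88, 3.12) − 0.04·(21.16, -1.64) = (2.0336, 3.1856)
(x₃, y₃) = (2.0336, 3.1856) − 0.04·(16.016, -0.6624) = (1.39296, 3.212096)
(x₄, y₄) = (1.39296, 3.212096) − 0.04·(12.145664, 0.031232) = (0.90713344, 3.21084672)
∂E/∂x at (0.90713344, 3.21084672) = 9.23195392

9.23195392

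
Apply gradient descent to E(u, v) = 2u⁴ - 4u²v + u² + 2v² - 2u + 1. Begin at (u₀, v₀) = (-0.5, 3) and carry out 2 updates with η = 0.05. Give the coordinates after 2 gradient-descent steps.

∇E = (8u³ - 8uv + 2u - 2, -4u² + 4v)
Step 1: at (-0.5, 3), ∇E = (8, 11) → (-0.5, 3) − 0.05·(8, 11) = (-0.9, 2.45)
Step 2: at (-0.9, 2.45), ∇E = (8.008, 6.56) → (-0.9, 2.45) − 0.05·(8.008, 6.56) = (-1.3004, 2.122)

(-1.3004, 2.122)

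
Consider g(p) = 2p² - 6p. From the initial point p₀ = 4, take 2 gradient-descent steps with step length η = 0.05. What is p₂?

g′(p) = 4p - 6
p₁ = 4 − 0.05·10 = 3.5
p₂ = 3.5 − 0.05·8 = 3.1

3.1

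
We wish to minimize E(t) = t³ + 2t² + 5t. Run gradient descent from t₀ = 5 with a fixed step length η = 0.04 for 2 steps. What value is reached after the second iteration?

E′(t) = 3t² + 4t + 5
t₁ = 5 − 0.04·100 = 1
t₂ = 1 − 0.04·12 = 0.52

0.52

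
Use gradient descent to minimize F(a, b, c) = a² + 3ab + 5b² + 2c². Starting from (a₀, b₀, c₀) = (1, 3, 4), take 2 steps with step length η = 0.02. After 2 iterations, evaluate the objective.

43.28285552

∇F = (2a + 3b, 3a + 10b, 4c)
(a₁, b₁, c₁) = (1, 3, 4) − 0.02·(11, 33, 16) = (0.78, 2.34, 3.68)
(a₂, b₂, c₂) = (0.78, 2.34, 3.68) − 0.02·(8.58, 25.74, 14.72) = (0.6084, 1.8252, 3.3856)
F(0.6084, 1.8252, 3.3856) = 43.28285552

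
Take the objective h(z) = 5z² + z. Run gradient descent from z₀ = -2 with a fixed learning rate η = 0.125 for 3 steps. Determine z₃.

h′(z) = 10z + 1
Step 1: h′(-2) = -19; z₁ = -2 − 0.125·(-19) = 0.375
Step 2: h′(0.375) = 4.75; z₂ = 0.375 − 0.125·4.75 = -0.21875
Step 3: h′(-0.21875) = -1.1875; z₃ = -0.21875 − 0.125·(-1.1875) = -0.0703125

-0.0703125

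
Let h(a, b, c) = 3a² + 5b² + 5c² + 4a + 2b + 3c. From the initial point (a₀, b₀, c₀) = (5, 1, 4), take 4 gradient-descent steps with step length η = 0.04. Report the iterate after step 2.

(2.6064, 0.232, 1.248)

∇h = (6a + 4, 10b + 2, 10c + 3)
Step 1: at (5, 1, 4), ∇h = (34, 12, 43) → (5, 1, 4) − 0.04·(34, 12, 43) = (3.64, 0.52, 2.28)
Step 2: at (3.64, 0.52, 2.28), ∇h = (25.84, 7.2, 25.8) → (3.64, 0.52, 2.28) − 0.04·(25.84, 7.2, 25.8) = (2.6064, 0.232, 1.248)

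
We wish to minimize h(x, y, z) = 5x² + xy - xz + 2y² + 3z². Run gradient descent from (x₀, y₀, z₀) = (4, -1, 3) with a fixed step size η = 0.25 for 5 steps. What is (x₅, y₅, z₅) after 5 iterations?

∇h = (10x + y - z, x + 4y, -x + 6z)
Step 1: at (4, -1, 3), ∇h = (36, 0, 14) → (4, -1, 3) − 0.25·(36, 0, 14) = (-5, -1, -0.5)
Step 2: at (-5, -1, -0.5), ∇h = (-50.5, -9, 2) → (-5, -1, -0.5) − 0.25·(-50.5, -9, 2) = (7.625, 1.25, -1)
Step 3: at (7.625, 1.25, -1), ∇h = (78.5, 12.625, -13.625) → (7.625, 1.25, -1) − 0.25·(78.5, 12.625, -13.625) = (-12, -1.90625, 2.40625)
Step 4: at (-12, -1.90625, 2.40625), ∇h = (-124.3125, -19.625, 26.4375) → (-12, -1.90625, 2.40625) − 0.25·(-124.3125, -19.625, 26.4375) = (19.078125, 3, -4.203125)
Step 5: at (19.078125, 3, -4.203125), ∇h = (197.984375, 31.078125, -44.296875) → (19.078125, 3, -4.203125) − 0.25·(197.984375, 31.078125, -44.296875) = (-30.41796875, -4.76953125, 6.87109375)

(-30.41796875, -4.76953125, 6.87109375)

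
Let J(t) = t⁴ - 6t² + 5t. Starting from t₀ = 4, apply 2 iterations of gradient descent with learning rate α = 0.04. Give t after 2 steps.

J′(t) = 4t³ - 12t + 5
Step 1: J′(4) = 213; t₁ = 4 − 0.04·213 = -4.52
Step 2: J′(-4.52) = -310.141632; t₂ = -4.52 − 0.04·(-310.141632) = 7.88566528

7.88566528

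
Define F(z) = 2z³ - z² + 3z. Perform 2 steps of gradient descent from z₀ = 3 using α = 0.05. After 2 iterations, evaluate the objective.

F′(z) = 6z² - 2z + 3
z₁ = 3 − 0.05·51 = 0.45
z₂ = 0.45 − 0.05·3.315 = 0.28425
F(0.28425) = 0.81788563603125

0.81788563603125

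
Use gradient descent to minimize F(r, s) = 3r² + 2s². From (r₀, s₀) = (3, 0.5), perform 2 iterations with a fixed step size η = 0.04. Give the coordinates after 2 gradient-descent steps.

(1.7328, 0.3528)

∇F = (6r, 4s)
Step 1: at (3, 0.5), ∇F = (18, 2) → (3, 0.5) − 0.04·(18, 2) = (2.28, 0.42)
Step 2: at (2.28, 0.42), ∇F = (13.68, 1.68) → (2.28, 0.42) − 0.04·(13.68, 1.68) = (1.7328, 0.3528)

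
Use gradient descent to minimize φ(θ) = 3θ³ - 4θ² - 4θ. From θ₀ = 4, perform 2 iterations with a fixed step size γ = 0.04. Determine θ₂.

-0.299264

φ′(θ) = 9θ² - 8θ - 4
Step 1: φ′(4) = 108; θ₁ = 4 − 0.04·108 = -0.32
Step 2: φ′(-0.32) = -0.5184; θ₂ = -0.32 − 0.04·(-0.5184) = -0.299264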